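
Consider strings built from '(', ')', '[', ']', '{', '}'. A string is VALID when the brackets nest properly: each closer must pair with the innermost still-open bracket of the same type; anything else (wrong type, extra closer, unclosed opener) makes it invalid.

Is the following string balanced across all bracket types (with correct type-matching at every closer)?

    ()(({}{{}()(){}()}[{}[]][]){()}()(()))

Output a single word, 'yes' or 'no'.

pos 0: push '('; stack = (
pos 1: ')' matches '('; pop; stack = (empty)
pos 2: push '('; stack = (
pos 3: push '('; stack = ((
pos 4: push '{'; stack = (({
pos 5: '}' matches '{'; pop; stack = ((
pos 6: push '{'; stack = (({
pos 7: push '{'; stack = (({{
pos 8: '}' matches '{'; pop; stack = (({
pos 9: push '('; stack = (({(
pos 10: ')' matches '('; pop; stack = (({
pos 11: push '('; stack = (({(
pos 12: ')' matches '('; pop; stack = (({
pos 13: push '{'; stack = (({{
pos 14: '}' matches '{'; pop; stack = (({
pos 15: push '('; stack = (({(
pos 16: ')' matches '('; pop; stack = (({
pos 17: '}' matches '{'; pop; stack = ((
pos 18: push '['; stack = (([
pos 19: push '{'; stack = (([{
pos 20: '}' matches '{'; pop; stack = (([
pos 21: push '['; stack = (([[
pos 22: ']' matches '['; pop; stack = (([
pos 23: ']' matches '['; pop; stack = ((
pos 24: push '['; stack = (([
pos 25: ']' matches '['; pop; stack = ((
pos 26: ')' matches '('; pop; stack = (
pos 27: push '{'; stack = ({
pos 28: push '('; stack = ({(
pos 29: ')' matches '('; pop; stack = ({
pos 30: '}' matches '{'; pop; stack = (
pos 31: push '('; stack = ((
pos 32: ')' matches '('; pop; stack = (
pos 33: push '('; stack = ((
pos 34: push '('; stack = (((
pos 35: ')' matches '('; pop; stack = ((
pos 36: ')' matches '('; pop; stack = (
pos 37: ')' matches '('; pop; stack = (empty)
end: stack empty → VALID
Verdict: properly nested → yes

Answer: yes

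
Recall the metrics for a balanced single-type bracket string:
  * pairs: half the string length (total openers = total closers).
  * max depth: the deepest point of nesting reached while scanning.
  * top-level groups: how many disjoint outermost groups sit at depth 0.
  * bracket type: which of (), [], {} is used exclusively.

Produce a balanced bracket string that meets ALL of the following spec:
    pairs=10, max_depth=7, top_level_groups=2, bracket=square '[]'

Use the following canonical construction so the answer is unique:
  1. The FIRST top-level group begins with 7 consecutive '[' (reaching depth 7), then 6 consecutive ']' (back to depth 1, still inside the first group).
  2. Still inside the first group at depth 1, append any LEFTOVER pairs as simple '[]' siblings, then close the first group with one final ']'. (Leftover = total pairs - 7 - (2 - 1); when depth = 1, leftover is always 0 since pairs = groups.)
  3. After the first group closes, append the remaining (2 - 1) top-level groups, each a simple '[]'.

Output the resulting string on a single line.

Spec: pairs=10 depth=7 groups=2
Leftover pairs = 10 - 7 - (2-1) = 2
First group: deep chain of depth 7 + 2 sibling pairs
Remaining 1 groups: simple '[]' each

Answer: [[[[[[[]]]]]][][]][]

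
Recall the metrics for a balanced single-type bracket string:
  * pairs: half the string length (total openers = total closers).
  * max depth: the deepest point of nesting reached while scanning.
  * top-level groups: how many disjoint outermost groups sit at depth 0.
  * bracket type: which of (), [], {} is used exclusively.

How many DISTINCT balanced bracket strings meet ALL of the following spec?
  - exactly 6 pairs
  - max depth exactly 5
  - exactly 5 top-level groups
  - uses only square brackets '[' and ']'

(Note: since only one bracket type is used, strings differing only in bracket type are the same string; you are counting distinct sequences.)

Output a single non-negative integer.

Answer: 0

Derivation:
Spec: pairs=6 depth=5 groups=5
Count(depth <= 5) = 5
Count(depth <= 4) = 5
Count(depth == 5) = 5 - 5 = 0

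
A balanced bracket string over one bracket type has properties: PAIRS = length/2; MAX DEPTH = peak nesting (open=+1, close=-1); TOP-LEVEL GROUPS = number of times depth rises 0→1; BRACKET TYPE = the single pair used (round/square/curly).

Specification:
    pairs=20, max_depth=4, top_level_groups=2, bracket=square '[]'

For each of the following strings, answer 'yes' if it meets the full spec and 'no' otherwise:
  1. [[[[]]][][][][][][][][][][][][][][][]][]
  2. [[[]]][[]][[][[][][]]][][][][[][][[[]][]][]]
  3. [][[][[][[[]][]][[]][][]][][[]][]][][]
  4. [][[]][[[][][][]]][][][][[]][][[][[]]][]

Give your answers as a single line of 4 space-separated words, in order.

String 1 '[[[[]]][][][][][][][][][][][][][][][]][]': depth seq [1 2 3 4 3 2 1 2 1 2 1 2 1 2 1 2 1 2 1 2 1 2 1 2 1 2 1 2 1 2 1 2 1 2 1 2 1 0 1 0]
  -> pairs=20 depth=4 groups=2 -> yes
String 2 '[[[]]][[]][[][[][][]]][][][][[][][[[]][]][]]': depth seq [1 2 3 2 1 0 1 2 1 0 1 2 1 2 3 2 3 2 3 2 1 0 1 0 1 0 1 0 1 2 1 2 1 2 3 4 3 2 3 2 1 2 1 0]
  -> pairs=22 depth=4 groups=7 -> no
String 3 '[][[][[][[[]][]][[]][][]][][[]][]][][]': depth seq [1 0 1 2 1 2 3 2 3 4 5 4 3 4 3 2 3 4 3 2 3 2 3 2 1 2 1 2 3 2 1 2 1 0 1 0 1 0]
  -> pairs=19 depth=5 groups=4 -> no
String 4 '[][[]][[[][][][]]][][][][[]][][[][[]]][]': depth seq [1 0 1 2 1 0 1 2 3 2 3 2 3 2 3 2 1 0 1 0 1 0 1 0 1 2 1 0 1 0 1 2 1 2 3 2 1 0 1 0]
  -> pairs=20 depth=3 groups=10 -> no

Answer: yes no no no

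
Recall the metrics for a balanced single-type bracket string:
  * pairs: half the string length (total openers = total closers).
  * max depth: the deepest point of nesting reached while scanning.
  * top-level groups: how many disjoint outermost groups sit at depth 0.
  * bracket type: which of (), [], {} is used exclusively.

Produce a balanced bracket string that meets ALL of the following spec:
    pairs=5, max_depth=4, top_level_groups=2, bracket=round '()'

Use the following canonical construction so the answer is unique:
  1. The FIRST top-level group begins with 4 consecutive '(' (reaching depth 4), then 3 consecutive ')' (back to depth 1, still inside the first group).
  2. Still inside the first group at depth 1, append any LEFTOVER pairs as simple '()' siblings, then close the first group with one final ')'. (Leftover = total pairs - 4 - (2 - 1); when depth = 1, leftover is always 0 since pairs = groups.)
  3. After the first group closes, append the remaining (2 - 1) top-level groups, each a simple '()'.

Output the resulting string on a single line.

Spec: pairs=5 depth=4 groups=2
Leftover pairs = 5 - 4 - (2-1) = 0
First group: deep chain of depth 4 + 0 sibling pairs
Remaining 1 groups: simple '()' each

Answer: (((())))()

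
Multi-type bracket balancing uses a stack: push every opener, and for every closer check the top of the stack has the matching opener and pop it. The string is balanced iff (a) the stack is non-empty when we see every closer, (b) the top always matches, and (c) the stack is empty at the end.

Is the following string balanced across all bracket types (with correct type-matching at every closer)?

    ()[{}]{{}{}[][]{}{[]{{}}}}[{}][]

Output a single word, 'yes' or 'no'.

Answer: yes

Derivation:
pos 0: push '('; stack = (
pos 1: ')' matches '('; pop; stack = (empty)
pos 2: push '['; stack = [
pos 3: push '{'; stack = [{
pos 4: '}' matches '{'; pop; stack = [
pos 5: ']' matches '['; pop; stack = (empty)
pos 6: push '{'; stack = {
pos 7: push '{'; stack = {{
pos 8: '}' matches '{'; pop; stack = {
pos 9: push '{'; stack = {{
pos 10: '}' matches '{'; pop; stack = {
pos 11: push '['; stack = {[
pos 12: ']' matches '['; pop; stack = {
pos 13: push '['; stack = {[
pos 14: ']' matches '['; pop; stack = {
pos 15: push '{'; stack = {{
pos 16: '}' matches '{'; pop; stack = {
pos 17: push '{'; stack = {{
pos 18: push '['; stack = {{[
pos 19: ']' matches '['; pop; stack = {{
pos 20: push '{'; stack = {{{
pos 21: push '{'; stack = {{{{
pos 22: '}' matches '{'; pop; stack = {{{
pos 23: '}' matches '{'; pop; stack = {{
pos 24: '}' matches '{'; pop; stack = {
pos 25: '}' matches '{'; pop; stack = (empty)
pos 26: push '['; stack = [
pos 27: push '{'; stack = [{
pos 28: '}' matches '{'; pop; stack = [
pos 29: ']' matches '['; pop; stack = (empty)
pos 30: push '['; stack = [
pos 31: ']' matches '['; pop; stack = (empty)
end: stack empty → VALID
Verdict: properly nested → yes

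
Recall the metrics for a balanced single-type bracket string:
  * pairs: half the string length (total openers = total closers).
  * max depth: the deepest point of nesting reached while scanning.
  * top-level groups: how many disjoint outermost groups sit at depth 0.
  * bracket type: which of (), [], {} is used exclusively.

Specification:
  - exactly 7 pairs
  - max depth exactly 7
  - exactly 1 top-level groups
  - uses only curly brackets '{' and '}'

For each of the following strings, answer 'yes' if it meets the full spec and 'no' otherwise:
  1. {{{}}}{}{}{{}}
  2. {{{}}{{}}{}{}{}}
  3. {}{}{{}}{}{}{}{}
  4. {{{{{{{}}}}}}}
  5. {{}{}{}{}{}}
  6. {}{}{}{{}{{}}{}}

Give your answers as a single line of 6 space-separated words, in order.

String 1 '{{{}}}{}{}{{}}': depth seq [1 2 3 2 1 0 1 0 1 0 1 2 1 0]
  -> pairs=7 depth=3 groups=4 -> no
String 2 '{{{}}{{}}{}{}{}}': depth seq [1 2 3 2 1 2 3 2 1 2 1 2 1 2 1 0]
  -> pairs=8 depth=3 groups=1 -> no
String 3 '{}{}{{}}{}{}{}{}': depth seq [1 0 1 0 1 2 1 0 1 0 1 0 1 0 1 0]
  -> pairs=8 depth=2 groups=7 -> no
String 4 '{{{{{{{}}}}}}}': depth seq [1 2 3 4 5 6 7 6 5 4 3 2 1 0]
  -> pairs=7 depth=7 groups=1 -> yes
String 5 '{{}{}{}{}{}}': depth seq [1 2 1 2 1 2 1 2 1 2 1 0]
  -> pairs=6 depth=2 groups=1 -> no
String 6 '{}{}{}{{}{{}}{}}': depth seq [1 0 1 0 1 0 1 2 1 2 3 2 1 2 1 0]
  -> pairs=8 depth=3 groups=4 -> no

Answer: no no no yes no no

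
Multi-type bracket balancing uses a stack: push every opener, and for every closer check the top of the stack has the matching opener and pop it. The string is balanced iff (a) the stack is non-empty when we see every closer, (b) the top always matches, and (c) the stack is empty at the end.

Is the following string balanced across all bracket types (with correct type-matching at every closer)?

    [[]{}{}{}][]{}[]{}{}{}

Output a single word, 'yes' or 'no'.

pos 0: push '['; stack = [
pos 1: push '['; stack = [[
pos 2: ']' matches '['; pop; stack = [
pos 3: push '{'; stack = [{
pos 4: '}' matches '{'; pop; stack = [
pos 5: push '{'; stack = [{
pos 6: '}' matches '{'; pop; stack = [
pos 7: push '{'; stack = [{
pos 8: '}' matches '{'; pop; stack = [
pos 9: ']' matches '['; pop; stack = (empty)
pos 10: push '['; stack = [
pos 11: ']' matches '['; pop; stack = (empty)
pos 12: push '{'; stack = {
pos 13: '}' matches '{'; pop; stack = (empty)
pos 14: push '['; stack = [
pos 15: ']' matches '['; pop; stack = (empty)
pos 16: push '{'; stack = {
pos 17: '}' matches '{'; pop; stack = (empty)
pos 18: push '{'; stack = {
pos 19: '}' matches '{'; pop; stack = (empty)
pos 20: push '{'; stack = {
pos 21: '}' matches '{'; pop; stack = (empty)
end: stack empty → VALID
Verdict: properly nested → yes

Answer: yes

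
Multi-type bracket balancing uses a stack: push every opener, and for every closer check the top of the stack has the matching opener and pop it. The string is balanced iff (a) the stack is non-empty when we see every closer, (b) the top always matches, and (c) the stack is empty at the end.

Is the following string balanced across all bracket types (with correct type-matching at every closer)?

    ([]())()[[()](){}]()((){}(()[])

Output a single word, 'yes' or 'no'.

Answer: no

Derivation:
pos 0: push '('; stack = (
pos 1: push '['; stack = ([
pos 2: ']' matches '['; pop; stack = (
pos 3: push '('; stack = ((
pos 4: ')' matches '('; pop; stack = (
pos 5: ')' matches '('; pop; stack = (empty)
pos 6: push '('; stack = (
pos 7: ')' matches '('; pop; stack = (empty)
pos 8: push '['; stack = [
pos 9: push '['; stack = [[
pos 10: push '('; stack = [[(
pos 11: ')' matches '('; pop; stack = [[
pos 12: ']' matches '['; pop; stack = [
pos 13: push '('; stack = [(
pos 14: ')' matches '('; pop; stack = [
pos 15: push '{'; stack = [{
pos 16: '}' matches '{'; pop; stack = [
pos 17: ']' matches '['; pop; stack = (empty)
pos 18: push '('; stack = (
pos 19: ')' matches '('; pop; stack = (empty)
pos 20: push '('; stack = (
pos 21: push '('; stack = ((
pos 22: ')' matches '('; pop; stack = (
pos 23: push '{'; stack = ({
pos 24: '}' matches '{'; pop; stack = (
pos 25: push '('; stack = ((
pos 26: push '('; stack = (((
pos 27: ')' matches '('; pop; stack = ((
pos 28: push '['; stack = (([
pos 29: ']' matches '['; pop; stack = ((
pos 30: ')' matches '('; pop; stack = (
end: stack still non-empty (() → INVALID
Verdict: unclosed openers at end: ( → no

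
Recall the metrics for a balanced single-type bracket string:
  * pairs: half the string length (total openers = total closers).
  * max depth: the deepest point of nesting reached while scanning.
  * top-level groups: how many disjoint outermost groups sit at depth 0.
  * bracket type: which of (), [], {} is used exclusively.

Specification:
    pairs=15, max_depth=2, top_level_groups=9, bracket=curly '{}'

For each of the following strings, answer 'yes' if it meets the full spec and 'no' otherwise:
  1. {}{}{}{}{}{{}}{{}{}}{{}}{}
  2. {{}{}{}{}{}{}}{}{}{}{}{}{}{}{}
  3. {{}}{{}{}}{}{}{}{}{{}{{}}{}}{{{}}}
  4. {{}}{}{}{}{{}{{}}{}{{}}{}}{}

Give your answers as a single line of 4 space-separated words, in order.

String 1 '{}{}{}{}{}{{}}{{}{}}{{}}{}': depth seq [1 0 1 0 1 0 1 0 1 0 1 2 1 0 1 2 1 2 1 0 1 2 1 0 1 0]
  -> pairs=13 depth=2 groups=9 -> no
String 2 '{{}{}{}{}{}{}}{}{}{}{}{}{}{}{}': depth seq [1 2 1 2 1 2 1 2 1 2 1 2 1 0 1 0 1 0 1 0 1 0 1 0 1 0 1 0 1 0]
  -> pairs=15 depth=2 groups=9 -> yes
String 3 '{{}}{{}{}}{}{}{}{}{{}{{}}{}}{{{}}}': depth seq [1 2 1 0 1 2 1 2 1 0 1 0 1 0 1 0 1 0 1 2 1 2 3 2 1 2 1 0 1 2 3 2 1 0]
  -> pairs=17 depth=3 groups=8 -> no
String 4 '{{}}{}{}{}{{}{{}}{}{{}}{}}{}': depth seq [1 2 1 0 1 0 1 0 1 0 1 2 1 2 3 2 1 2 1 2 3 2 1 2 1 0 1 0]
  -> pairs=14 depth=3 groups=6 -> no

Answer: no yes no no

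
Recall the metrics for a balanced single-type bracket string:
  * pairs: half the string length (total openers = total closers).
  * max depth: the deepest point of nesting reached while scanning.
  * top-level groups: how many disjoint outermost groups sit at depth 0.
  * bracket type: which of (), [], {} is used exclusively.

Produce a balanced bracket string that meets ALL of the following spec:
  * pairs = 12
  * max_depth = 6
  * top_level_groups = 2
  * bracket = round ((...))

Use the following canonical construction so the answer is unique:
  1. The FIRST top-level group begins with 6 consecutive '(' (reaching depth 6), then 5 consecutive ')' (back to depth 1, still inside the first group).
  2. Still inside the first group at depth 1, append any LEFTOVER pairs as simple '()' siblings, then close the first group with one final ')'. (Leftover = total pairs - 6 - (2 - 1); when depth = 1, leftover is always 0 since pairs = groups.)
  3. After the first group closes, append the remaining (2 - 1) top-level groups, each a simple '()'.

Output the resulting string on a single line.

Spec: pairs=12 depth=6 groups=2
Leftover pairs = 12 - 6 - (2-1) = 5
First group: deep chain of depth 6 + 5 sibling pairs
Remaining 1 groups: simple '()' each

Answer: (((((()))))()()()()())()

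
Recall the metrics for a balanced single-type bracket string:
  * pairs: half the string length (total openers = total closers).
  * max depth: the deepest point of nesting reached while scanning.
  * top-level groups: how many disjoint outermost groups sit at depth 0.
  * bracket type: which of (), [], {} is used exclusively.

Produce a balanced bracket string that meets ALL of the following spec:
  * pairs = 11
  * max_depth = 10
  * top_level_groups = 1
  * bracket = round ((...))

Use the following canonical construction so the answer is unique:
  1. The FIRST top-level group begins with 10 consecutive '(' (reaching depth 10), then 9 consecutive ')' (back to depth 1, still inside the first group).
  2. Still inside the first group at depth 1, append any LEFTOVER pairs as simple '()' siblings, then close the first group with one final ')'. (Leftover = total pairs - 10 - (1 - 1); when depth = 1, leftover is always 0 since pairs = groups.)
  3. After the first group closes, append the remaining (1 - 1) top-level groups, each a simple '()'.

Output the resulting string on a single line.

Spec: pairs=11 depth=10 groups=1
Leftover pairs = 11 - 10 - (1-1) = 1
First group: deep chain of depth 10 + 1 sibling pairs
Remaining 0 groups: simple '()' each

Answer: (((((((((()))))))))())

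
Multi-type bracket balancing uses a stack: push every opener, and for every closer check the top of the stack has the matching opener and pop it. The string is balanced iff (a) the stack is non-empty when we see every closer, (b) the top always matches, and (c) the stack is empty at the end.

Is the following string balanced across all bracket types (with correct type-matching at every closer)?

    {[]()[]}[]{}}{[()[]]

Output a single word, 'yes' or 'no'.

Answer: no

Derivation:
pos 0: push '{'; stack = {
pos 1: push '['; stack = {[
pos 2: ']' matches '['; pop; stack = {
pos 3: push '('; stack = {(
pos 4: ')' matches '('; pop; stack = {
pos 5: push '['; stack = {[
pos 6: ']' matches '['; pop; stack = {
pos 7: '}' matches '{'; pop; stack = (empty)
pos 8: push '['; stack = [
pos 9: ']' matches '['; pop; stack = (empty)
pos 10: push '{'; stack = {
pos 11: '}' matches '{'; pop; stack = (empty)
pos 12: saw closer '}' but stack is empty → INVALID
Verdict: unmatched closer '}' at position 12 → no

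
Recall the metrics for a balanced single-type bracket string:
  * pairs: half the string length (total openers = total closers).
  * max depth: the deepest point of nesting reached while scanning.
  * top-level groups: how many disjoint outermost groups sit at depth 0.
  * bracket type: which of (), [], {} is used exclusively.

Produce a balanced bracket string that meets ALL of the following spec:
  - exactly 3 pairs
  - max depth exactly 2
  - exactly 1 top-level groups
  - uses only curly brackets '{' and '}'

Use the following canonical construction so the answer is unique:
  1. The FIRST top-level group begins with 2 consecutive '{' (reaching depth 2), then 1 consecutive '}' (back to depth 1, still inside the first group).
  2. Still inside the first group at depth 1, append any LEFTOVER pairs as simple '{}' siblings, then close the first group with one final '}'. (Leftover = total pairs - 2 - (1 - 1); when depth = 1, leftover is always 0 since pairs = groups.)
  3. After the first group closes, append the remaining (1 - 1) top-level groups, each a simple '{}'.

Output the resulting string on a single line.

Spec: pairs=3 depth=2 groups=1
Leftover pairs = 3 - 2 - (1-1) = 1
First group: deep chain of depth 2 + 1 sibling pairs
Remaining 0 groups: simple '{}' each

Answer: {{}{}}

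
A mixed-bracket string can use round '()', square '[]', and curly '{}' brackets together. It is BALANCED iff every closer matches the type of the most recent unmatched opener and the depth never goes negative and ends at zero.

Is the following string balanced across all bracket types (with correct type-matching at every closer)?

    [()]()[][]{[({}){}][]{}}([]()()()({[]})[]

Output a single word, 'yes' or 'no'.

pos 0: push '['; stack = [
pos 1: push '('; stack = [(
pos 2: ')' matches '('; pop; stack = [
pos 3: ']' matches '['; pop; stack = (empty)
pos 4: push '('; stack = (
pos 5: ')' matches '('; pop; stack = (empty)
pos 6: push '['; stack = [
pos 7: ']' matches '['; pop; stack = (empty)
pos 8: push '['; stack = [
pos 9: ']' matches '['; pop; stack = (empty)
pos 10: push '{'; stack = {
pos 11: push '['; stack = {[
pos 12: push '('; stack = {[(
pos 13: push '{'; stack = {[({
pos 14: '}' matches '{'; pop; stack = {[(
pos 15: ')' matches '('; pop; stack = {[
pos 16: push '{'; stack = {[{
pos 17: '}' matches '{'; pop; stack = {[
pos 18: ']' matches '['; pop; stack = {
pos 19: push '['; stack = {[
pos 20: ']' matches '['; pop; stack = {
pos 21: push '{'; stack = {{
pos 22: '}' matches '{'; pop; stack = {
pos 23: '}' matches '{'; pop; stack = (empty)
pos 24: push '('; stack = (
pos 25: push '['; stack = ([
pos 26: ']' matches '['; pop; stack = (
pos 27: push '('; stack = ((
pos 28: ')' matches '('; pop; stack = (
pos 29: push '('; stack = ((
pos 30: ')' matches '('; pop; stack = (
pos 31: push '('; stack = ((
pos 32: ')' matches '('; pop; stack = (
pos 33: push '('; stack = ((
pos 34: push '{'; stack = (({
pos 35: push '['; stack = (({[
pos 36: ']' matches '['; pop; stack = (({
pos 37: '}' matches '{'; pop; stack = ((
pos 38: ')' matches '('; pop; stack = (
pos 39: push '['; stack = ([
pos 40: ']' matches '['; pop; stack = (
end: stack still non-empty (() → INVALID
Verdict: unclosed openers at end: ( → no

Answer: no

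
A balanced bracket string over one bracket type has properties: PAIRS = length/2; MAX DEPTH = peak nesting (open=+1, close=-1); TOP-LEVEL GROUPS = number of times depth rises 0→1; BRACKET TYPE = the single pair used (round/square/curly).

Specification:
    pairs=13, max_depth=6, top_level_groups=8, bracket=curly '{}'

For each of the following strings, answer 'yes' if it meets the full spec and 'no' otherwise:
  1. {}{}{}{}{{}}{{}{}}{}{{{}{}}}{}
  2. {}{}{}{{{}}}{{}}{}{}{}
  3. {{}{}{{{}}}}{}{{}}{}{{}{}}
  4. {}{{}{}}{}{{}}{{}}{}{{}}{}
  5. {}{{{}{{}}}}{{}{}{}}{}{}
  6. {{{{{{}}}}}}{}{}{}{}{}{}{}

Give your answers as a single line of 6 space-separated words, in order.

Answer: no no no no no yes

Derivation:
String 1 '{}{}{}{}{{}}{{}{}}{}{{{}{}}}{}': depth seq [1 0 1 0 1 0 1 0 1 2 1 0 1 2 1 2 1 0 1 0 1 2 3 2 3 2 1 0 1 0]
  -> pairs=15 depth=3 groups=9 -> no
String 2 '{}{}{}{{{}}}{{}}{}{}{}': depth seq [1 0 1 0 1 0 1 2 3 2 1 0 1 2 1 0 1 0 1 0 1 0]
  -> pairs=11 depth=3 groups=8 -> no
String 3 '{{}{}{{{}}}}{}{{}}{}{{}{}}': depth seq [1 2 1 2 1 2 3 4 3 2 1 0 1 0 1 2 1 0 1 0 1 2 1 2 1 0]
  -> pairs=13 depth=4 groups=5 -> no
String 4 '{}{{}{}}{}{{}}{{}}{}{{}}{}': depth seq [1 0 1 2 1 2 1 0 1 0 1 2 1 0 1 2 1 0 1 0 1 2 1 0 1 0]
  -> pairs=13 depth=2 groups=8 -> no
String 5 '{}{{{}{{}}}}{{}{}{}}{}{}': depth seq [1 0 1 2 3 2 3 4 3 2 1 0 1 2 1 2 1 2 1 0 1 0 1 0]
  -> pairs=12 depth=4 groups=5 -> no
String 6 '{{{{{{}}}}}}{}{}{}{}{}{}{}': depth seq [1 2 3 4 5 6 5 4 3 2 1 0 1 0 1 0 1 0 1 0 1 0 1 0 1 0]
  -> pairs=13 depth=6 groups=8 -> yes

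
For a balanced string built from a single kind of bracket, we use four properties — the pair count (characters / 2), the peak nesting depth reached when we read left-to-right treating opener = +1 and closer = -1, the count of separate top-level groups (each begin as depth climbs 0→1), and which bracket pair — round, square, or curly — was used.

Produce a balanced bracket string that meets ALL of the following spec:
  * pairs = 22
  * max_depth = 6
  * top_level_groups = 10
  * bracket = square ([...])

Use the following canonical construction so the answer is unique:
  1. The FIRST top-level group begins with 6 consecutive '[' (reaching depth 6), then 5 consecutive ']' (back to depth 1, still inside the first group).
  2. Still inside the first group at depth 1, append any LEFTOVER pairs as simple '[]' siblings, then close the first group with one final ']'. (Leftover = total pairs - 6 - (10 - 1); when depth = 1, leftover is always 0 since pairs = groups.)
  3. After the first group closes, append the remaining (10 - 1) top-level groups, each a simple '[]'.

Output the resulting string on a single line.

Spec: pairs=22 depth=6 groups=10
Leftover pairs = 22 - 6 - (10-1) = 7
First group: deep chain of depth 6 + 7 sibling pairs
Remaining 9 groups: simple '[]' each

Answer: [[[[[[]]]]][][][][][][][]][][][][][][][][][]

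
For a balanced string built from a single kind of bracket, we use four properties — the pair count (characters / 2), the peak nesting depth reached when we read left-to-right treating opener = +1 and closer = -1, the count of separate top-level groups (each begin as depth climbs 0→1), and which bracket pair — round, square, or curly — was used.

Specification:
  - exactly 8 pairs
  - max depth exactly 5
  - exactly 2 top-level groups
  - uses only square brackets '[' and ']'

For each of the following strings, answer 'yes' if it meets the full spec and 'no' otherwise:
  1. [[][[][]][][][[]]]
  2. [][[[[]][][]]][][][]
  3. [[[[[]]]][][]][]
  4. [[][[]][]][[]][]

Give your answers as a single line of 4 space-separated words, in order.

String 1 '[[][[][]][][][[]]]': depth seq [1 2 1 2 3 2 3 2 1 2 1 2 1 2 3 2 1 0]
  -> pairs=9 depth=3 groups=1 -> no
String 2 '[][[[[]][][]]][][][]': depth seq [1 0 1 2 3 4 3 2 3 2 3 2 1 0 1 0 1 0 1 0]
  -> pairs=10 depth=4 groups=5 -> no
String 3 '[[[[[]]]][][]][]': depth seq [1 2 3 4 5 4 3 2 1 2 1 2 1 0 1 0]
  -> pairs=8 depth=5 groups=2 -> yes
String 4 '[[][[]][]][[]][]': depth seq [1 2 1 2 3 2 1 2 1 0 1 2 1 0 1 0]
  -> pairs=8 depth=3 groups=3 -> no

Answer: no no yes no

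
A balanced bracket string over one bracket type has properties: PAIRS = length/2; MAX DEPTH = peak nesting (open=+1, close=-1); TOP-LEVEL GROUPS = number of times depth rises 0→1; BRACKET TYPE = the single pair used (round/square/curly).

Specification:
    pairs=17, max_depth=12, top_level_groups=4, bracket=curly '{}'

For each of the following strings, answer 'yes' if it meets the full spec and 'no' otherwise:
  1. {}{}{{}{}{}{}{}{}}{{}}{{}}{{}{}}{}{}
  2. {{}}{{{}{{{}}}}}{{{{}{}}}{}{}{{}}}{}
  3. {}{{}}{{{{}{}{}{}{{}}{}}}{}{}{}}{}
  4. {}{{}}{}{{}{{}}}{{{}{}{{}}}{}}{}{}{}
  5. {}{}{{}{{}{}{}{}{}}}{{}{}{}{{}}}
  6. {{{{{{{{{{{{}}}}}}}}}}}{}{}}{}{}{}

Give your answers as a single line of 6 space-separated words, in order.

String 1 '{}{}{{}{}{}{}{}{}}{{}}{{}}{{}{}}{}{}': depth seq [1 0 1 0 1 2 1 2 1 2 1 2 1 2 1 2 1 0 1 2 1 0 1 2 1 0 1 2 1 2 1 0 1 0 1 0]
  -> pairs=18 depth=2 groups=8 -> no
String 2 '{{}}{{{}{{{}}}}}{{{{}{}}}{}{}{{}}}{}': depth seq [1 2 1 0 1 2 3 2 3 4 5 4 3 2 1 0 1 2 3 4 3 4 3 2 1 2 1 2 1 2 3 2 1 0 1 0]
  -> pairs=18 depth=5 groups=4 -> no
String 3 '{}{{}}{{{{}{}{}{}{{}}{}}}{}{}{}}{}': depth seq [1 0 1 2 1 0 1 2 3 4 3 4 3 4 3 4 3 4 5 4 3 4 3 2 1 2 1 2 1 2 1 0 1 0]
  -> pairs=17 depth=5 groups=4 -> no
String 4 '{}{{}}{}{{}{{}}}{{{}{}{{}}}{}}{}{}{}': depth seq [1 0 1 2 1 0 1 0 1 2 1 2 3 2 1 0 1 2 3 2 3 2 3 4 3 2 1 2 1 0 1 0 1 0 1 0]
  -> pairs=18 depth=4 groups=8 -> no
String 5 '{}{}{{}{{}{}{}{}{}}}{{}{}{}{{}}}': depth seq [1 0 1 0 1 2 1 2 3 2 3 2 3 2 3 2 3 2 1 0 1 2 1 2 1 2 1 2 3 2 1 0]
  -> pairs=16 depth=3 groups=4 -> no
String 6 '{{{{{{{{{{{{}}}}}}}}}}}{}{}}{}{}{}': depth seq [1 2 3 4 5 6 7 8 9 10 11 12 11 10 9 8 7 6 5 4 3 2 1 2 1 2 1 0 1 0 1 0 1 0]
  -> pairs=17 depth=12 groups=4 -> yes

Answer: no no no no no yes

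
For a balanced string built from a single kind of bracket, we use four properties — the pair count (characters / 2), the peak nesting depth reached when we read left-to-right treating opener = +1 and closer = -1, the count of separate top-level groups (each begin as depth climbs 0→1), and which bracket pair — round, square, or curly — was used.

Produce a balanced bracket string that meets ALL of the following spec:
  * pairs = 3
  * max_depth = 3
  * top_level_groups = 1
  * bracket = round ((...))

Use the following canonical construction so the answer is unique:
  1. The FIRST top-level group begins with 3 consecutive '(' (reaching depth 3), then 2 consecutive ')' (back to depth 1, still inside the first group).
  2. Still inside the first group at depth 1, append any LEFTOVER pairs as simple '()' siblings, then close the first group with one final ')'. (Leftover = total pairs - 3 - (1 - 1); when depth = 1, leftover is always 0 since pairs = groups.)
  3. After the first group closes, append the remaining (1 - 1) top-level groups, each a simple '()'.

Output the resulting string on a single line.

Spec: pairs=3 depth=3 groups=1
Leftover pairs = 3 - 3 - (1-1) = 0
First group: deep chain of depth 3 + 0 sibling pairs
Remaining 0 groups: simple '()' each

Answer: ((()))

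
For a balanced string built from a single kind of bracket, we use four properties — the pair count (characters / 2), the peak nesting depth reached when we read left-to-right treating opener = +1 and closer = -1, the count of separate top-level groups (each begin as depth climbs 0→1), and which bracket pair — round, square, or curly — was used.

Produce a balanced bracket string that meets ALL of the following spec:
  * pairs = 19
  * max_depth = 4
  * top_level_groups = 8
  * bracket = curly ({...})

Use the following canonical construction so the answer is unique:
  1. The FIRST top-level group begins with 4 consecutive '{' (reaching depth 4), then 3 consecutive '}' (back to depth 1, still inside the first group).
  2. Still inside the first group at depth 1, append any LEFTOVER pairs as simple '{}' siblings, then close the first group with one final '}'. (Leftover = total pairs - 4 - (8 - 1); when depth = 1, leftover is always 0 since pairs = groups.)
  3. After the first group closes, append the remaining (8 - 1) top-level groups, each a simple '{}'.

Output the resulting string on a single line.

Answer: {{{{}}}{}{}{}{}{}{}{}{}}{}{}{}{}{}{}{}

Derivation:
Spec: pairs=19 depth=4 groups=8
Leftover pairs = 19 - 4 - (8-1) = 8
First group: deep chain of depth 4 + 8 sibling pairs
Remaining 7 groups: simple '{}' each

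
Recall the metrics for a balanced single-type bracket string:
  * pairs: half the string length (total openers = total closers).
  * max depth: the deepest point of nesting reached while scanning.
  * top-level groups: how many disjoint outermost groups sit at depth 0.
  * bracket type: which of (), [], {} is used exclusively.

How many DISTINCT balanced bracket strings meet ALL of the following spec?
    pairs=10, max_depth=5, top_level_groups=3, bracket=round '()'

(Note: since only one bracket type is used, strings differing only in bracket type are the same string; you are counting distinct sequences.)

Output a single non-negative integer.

Answer: 741

Derivation:
Spec: pairs=10 depth=5 groups=3
Count(depth <= 5) = 3165
Count(depth <= 4) = 2424
Count(depth == 5) = 3165 - 2424 = 741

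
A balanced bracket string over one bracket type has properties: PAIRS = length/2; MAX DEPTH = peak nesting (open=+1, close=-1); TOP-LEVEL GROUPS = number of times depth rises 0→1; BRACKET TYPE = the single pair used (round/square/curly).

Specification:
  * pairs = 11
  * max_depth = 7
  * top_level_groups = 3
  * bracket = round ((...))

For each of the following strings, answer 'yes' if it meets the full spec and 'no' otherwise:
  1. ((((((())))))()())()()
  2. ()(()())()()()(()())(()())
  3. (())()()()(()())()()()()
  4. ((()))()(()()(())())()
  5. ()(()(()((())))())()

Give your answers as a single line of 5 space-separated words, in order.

String 1 '((((((())))))()())()()': depth seq [1 2 3 4 5 6 7 6 5 4 3 2 1 2 1 2 1 0 1 0 1 0]
  -> pairs=11 depth=7 groups=3 -> yes
String 2 '()(()())()()()(()())(()())': depth seq [1 0 1 2 1 2 1 0 1 0 1 0 1 0 1 2 1 2 1 0 1 2 1 2 1 0]
  -> pairs=13 depth=2 groups=7 -> no
String 3 '(())()()()(()())()()()()': depth seq [1 2 1 0 1 0 1 0 1 0 1 2 1 2 1 0 1 0 1 0 1 0 1 0]
  -> pairs=12 depth=2 groups=9 -> no
String 4 '((()))()(()()(())())()': depth seq [1 2 3 2 1 0 1 0 1 2 1 2 1 2 3 2 1 2 1 0 1 0]
  -> pairs=11 depth=3 groups=4 -> no
String 5 '()(()(()((())))())()': depth seq [1 0 1 2 1 2 3 2 3 4 5 4 3 2 1 2 1 0 1 0]
  -> pairs=10 depth=5 groups=3 -> no

Answer: yes no no no no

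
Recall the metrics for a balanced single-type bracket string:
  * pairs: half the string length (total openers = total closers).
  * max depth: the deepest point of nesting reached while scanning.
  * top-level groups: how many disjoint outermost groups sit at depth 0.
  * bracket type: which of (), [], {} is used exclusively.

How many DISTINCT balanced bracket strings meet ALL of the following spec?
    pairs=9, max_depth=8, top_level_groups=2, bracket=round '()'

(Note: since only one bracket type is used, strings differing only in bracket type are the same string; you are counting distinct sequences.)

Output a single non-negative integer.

Spec: pairs=9 depth=8 groups=2
Count(depth <= 8) = 1430
Count(depth <= 7) = 1428
Count(depth == 8) = 1430 - 1428 = 2

Answer: 2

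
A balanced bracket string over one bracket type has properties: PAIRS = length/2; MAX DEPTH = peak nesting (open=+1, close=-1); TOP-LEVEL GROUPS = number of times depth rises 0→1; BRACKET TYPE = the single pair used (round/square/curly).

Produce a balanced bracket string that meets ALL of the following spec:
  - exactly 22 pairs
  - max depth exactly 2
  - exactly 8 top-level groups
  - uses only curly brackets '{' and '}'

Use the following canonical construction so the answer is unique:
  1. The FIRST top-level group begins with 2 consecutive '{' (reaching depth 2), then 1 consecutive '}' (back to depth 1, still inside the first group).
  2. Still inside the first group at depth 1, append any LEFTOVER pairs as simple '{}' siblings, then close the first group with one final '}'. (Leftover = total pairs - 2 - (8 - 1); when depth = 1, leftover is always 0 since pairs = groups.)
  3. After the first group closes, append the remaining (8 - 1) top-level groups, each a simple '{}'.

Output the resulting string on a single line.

Spec: pairs=22 depth=2 groups=8
Leftover pairs = 22 - 2 - (8-1) = 13
First group: deep chain of depth 2 + 13 sibling pairs
Remaining 7 groups: simple '{}' each

Answer: {{}{}{}{}{}{}{}{}{}{}{}{}{}{}}{}{}{}{}{}{}{}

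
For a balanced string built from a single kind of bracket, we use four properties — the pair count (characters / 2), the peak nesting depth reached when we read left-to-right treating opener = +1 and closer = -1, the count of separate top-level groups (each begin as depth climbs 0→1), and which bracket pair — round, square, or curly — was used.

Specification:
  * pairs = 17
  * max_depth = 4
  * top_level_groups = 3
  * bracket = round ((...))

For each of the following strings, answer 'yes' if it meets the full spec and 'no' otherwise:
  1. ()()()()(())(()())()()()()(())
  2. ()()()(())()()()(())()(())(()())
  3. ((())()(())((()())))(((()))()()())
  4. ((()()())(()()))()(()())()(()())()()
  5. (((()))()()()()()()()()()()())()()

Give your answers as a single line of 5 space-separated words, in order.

String 1 '()()()()(())(()())()()()()(())': depth seq [1 0 1 0 1 0 1 0 1 2 1 0 1 2 1 2 1 0 1 0 1 0 1 0 1 0 1 2 1 0]
  -> pairs=15 depth=2 groups=11 -> no
String 2 '()()()(())()()()(())()(())(()())': depth seq [1 0 1 0 1 0 1 2 1 0 1 0 1 0 1 0 1 2 1 0 1 0 1 2 1 0 1 2 1 2 1 0]
  -> pairs=16 depth=2 groups=11 -> no
String 3 '((())()(())((()())))(((()))()()())': depth seq [1 2 3 2 1 2 1 2 3 2 1 2 3 4 3 4 3 2 1 0 1 2 3 4 3 2 1 2 1 2 1 2 1 0]
  -> pairs=17 depth=4 groups=2 -> no
String 4 '((()()())(()()))()(()())()(()())()()': depth seq [1 2 3 2 3 2 3 2 1 2 3 2 3 2 1 0 1 0 1 2 1 2 1 0 1 0 1 2 1 2 1 0 1 0 1 0]
  -> pairs=18 depth=3 groups=7 -> no
String 5 '(((()))()()()()()()()()()()())()()': depth seq [1 2 3 4 3 2 1 2 1 2 1 2 1 2 1 2 1 2 1 2 1 2 1 2 1 2 1 2 1 0 1 0 1 0]
  -> pairs=17 depth=4 groups=3 -> yes

Answer: no no no no yes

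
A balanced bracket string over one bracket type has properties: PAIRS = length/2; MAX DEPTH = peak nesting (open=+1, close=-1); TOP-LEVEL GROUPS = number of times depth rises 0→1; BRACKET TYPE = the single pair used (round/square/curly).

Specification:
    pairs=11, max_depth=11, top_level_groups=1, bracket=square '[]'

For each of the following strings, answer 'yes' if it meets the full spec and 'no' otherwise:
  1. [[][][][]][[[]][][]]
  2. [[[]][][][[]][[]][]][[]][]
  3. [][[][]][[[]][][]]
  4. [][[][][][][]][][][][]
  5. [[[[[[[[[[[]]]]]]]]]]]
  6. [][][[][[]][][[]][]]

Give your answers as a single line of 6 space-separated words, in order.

Answer: no no no no yes no

Derivation:
String 1 '[[][][][]][[[]][][]]': depth seq [1 2 1 2 1 2 1 2 1 0 1 2 3 2 1 2 1 2 1 0]
  -> pairs=10 depth=3 groups=2 -> no
String 2 '[[[]][][][[]][[]][]][[]][]': depth seq [1 2 3 2 1 2 1 2 1 2 3 2 1 2 3 2 1 2 1 0 1 2 1 0 1 0]
  -> pairs=13 depth=3 groups=3 -> no
String 3 '[][[][]][[[]][][]]': depth seq [1 0 1 2 1 2 1 0 1 2 3 2 1 2 1 2 1 0]
  -> pairs=9 depth=3 groups=3 -> no
String 4 '[][[][][][][]][][][][]': depth seq [1 0 1 2 1 2 1 2 1 2 1 2 1 0 1 0 1 0 1 0 1 0]
  -> pairs=11 depth=2 groups=6 -> no
String 5 '[[[[[[[[[[[]]]]]]]]]]]': depth seq [1 2 3 4 5 6 7 8 9 10 11 10 9 8 7 6 5 4 3 2 1 0]
  -> pairs=11 depth=11 groups=1 -> yes
String 6 '[][][[][[]][][[]][]]': depth seq [1 0 1 0 1 2 1 2 3 2 1 2 1 2 3 2 1 2 1 0]
  -> pairs=10 depth=3 groups=3 -> no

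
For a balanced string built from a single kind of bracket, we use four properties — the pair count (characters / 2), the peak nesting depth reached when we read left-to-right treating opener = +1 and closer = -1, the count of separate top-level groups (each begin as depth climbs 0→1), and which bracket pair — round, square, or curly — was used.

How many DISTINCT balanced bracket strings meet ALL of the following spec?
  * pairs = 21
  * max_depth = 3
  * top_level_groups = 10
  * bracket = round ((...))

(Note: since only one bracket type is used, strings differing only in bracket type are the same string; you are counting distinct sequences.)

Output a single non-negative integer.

Answer: 10209220

Derivation:
Spec: pairs=21 depth=3 groups=10
Count(depth <= 3) = 10377180
Count(depth <= 2) = 167960
Count(depth == 3) = 10377180 - 167960 = 10209220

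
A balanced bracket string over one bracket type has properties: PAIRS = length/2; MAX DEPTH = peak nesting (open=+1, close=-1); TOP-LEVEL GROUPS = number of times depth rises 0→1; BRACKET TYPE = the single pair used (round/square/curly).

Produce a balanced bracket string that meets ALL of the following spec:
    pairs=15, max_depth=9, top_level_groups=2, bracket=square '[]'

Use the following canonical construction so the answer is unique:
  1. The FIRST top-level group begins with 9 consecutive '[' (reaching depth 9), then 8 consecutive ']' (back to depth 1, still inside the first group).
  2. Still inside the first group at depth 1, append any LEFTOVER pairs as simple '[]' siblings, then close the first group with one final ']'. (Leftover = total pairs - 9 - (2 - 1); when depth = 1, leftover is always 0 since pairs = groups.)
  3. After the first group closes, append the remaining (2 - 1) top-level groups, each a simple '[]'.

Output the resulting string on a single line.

Spec: pairs=15 depth=9 groups=2
Leftover pairs = 15 - 9 - (2-1) = 5
First group: deep chain of depth 9 + 5 sibling pairs
Remaining 1 groups: simple '[]' each

Answer: [[[[[[[[[]]]]]]]][][][][][]][]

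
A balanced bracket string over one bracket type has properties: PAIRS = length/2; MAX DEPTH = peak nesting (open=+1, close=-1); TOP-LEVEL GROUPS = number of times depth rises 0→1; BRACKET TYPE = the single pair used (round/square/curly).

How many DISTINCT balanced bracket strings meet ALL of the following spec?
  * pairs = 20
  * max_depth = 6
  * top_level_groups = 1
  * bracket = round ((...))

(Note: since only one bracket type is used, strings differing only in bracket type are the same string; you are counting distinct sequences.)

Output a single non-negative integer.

Answer: 368400045

Derivation:
Spec: pairs=20 depth=6 groups=1
Count(depth <= 6) = 562110290
Count(depth <= 5) = 193710245
Count(depth == 6) = 562110290 - 193710245 = 368400045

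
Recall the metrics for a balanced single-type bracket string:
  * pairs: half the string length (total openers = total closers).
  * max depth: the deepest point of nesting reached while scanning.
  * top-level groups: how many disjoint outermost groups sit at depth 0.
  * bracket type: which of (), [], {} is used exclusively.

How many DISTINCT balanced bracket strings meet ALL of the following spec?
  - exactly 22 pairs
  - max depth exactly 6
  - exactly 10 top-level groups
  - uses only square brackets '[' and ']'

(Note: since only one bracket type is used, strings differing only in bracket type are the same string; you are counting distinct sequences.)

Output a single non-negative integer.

Spec: pairs=22 depth=6 groups=10
Count(depth <= 6) = 154542485
Count(depth <= 5) = 138357250
Count(depth == 6) = 154542485 - 138357250 = 16185235

Answer: 16185235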